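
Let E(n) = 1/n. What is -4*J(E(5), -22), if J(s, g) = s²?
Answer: -4/25 ≈ -0.16000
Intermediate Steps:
E(n) = 1/n
-4*J(E(5), -22) = -4*(1/5)² = -4*(⅕)² = -4*1/25 = -4/25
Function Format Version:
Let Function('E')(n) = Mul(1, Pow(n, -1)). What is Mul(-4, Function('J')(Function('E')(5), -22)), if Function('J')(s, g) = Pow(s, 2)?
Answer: Rational(-4, 25) ≈ -0.16000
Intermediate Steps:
Function('E')(n) = Pow(n, -1)
Mul(-4, Function('J')(Function('E')(5), -22)) = Mul(-4, Pow(Pow(5, -1), 2)) = Mul(-4, Pow(Rational(1, 5), 2)) = Mul(-4, Rational(1, 25)) = Rational(-4, 25)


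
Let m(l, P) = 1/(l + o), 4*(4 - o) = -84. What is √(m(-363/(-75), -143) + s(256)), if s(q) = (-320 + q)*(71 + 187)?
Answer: I*√9189173542/746 ≈ 128.5*I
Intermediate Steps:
o = 25 (o = 4 - ¼*(-84) = 4 + 21 = 25)
s(q) = -82560 + 258*q (s(q) = (-320 + q)*258 = -82560 + 258*q)
m(l, P) = 1/(25 + l) (m(l, P) = 1/(l + 25) = 1/(25 + l))
√(m(-363/(-75), -143) + s(256)) = √(1/(25 - 363/(-75)) + (-82560 + 258*256)) = √(1/(25 - 363*(-1/75)) + (-82560 + 66048)) = √(1/(25 + 121/25) - 16512) = √(1/(746/25) - 16512) = √(25/746 - 16512) = √(-12317927/746) = I*√9189173542/746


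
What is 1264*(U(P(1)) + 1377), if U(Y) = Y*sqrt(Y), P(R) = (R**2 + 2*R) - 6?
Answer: 1740528 - 3792*I*sqrt(3) ≈ 1.7405e+6 - 6567.9*I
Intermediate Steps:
P(R) = -6 + R**2 + 2*R
U(Y) = Y**(3/2)
1264*(U(P(1)) + 1377) = 1264*((-6 + 1**2 + 2*1)**(3/2) + 1377) = 1264*((-6 + 1 + 2)**(3/2) + 1377) = 1264*((-3)**(3/2) + 1377) = 1264*(-3*I*sqrt(3) + 1377) = 1264*(1377 - 3*I*sqrt(3)) = 1740528 - 3792*I*sqrt(3)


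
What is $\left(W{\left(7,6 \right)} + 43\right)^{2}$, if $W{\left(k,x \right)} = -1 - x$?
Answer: $1296$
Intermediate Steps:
$\left(W{\left(7,6 \right)} + 43\right)^{2} = \left(\left(-1 - 6\right) + 43\right)^{2} = \left(-7 + 43\right)^{2} = 36^{2} = 1296$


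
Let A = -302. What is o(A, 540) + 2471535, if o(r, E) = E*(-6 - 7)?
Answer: 2464515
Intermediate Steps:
o(r, E) = -13*E (o(r, E) = E*(-13) = -13*E)
o(A, 540) + 2471535 = -13*540 + 2471535 = -7020 + 2471535 = 2464515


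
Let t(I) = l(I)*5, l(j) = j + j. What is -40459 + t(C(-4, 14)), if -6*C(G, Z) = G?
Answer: -121357/3 ≈ -40452.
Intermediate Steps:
l(j) = 2*j
C(G, Z) = -G/6
t(I) = 10*I (t(I) = (2*I)*5 = 10*I)
-40459 + t(C(-4, 14)) = -40459 + 10*(-⅙*(-4)) = -40459 + 10*(⅔) = -40459 + 20/3 = -121357/3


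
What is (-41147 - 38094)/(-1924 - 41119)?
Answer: 79241/43043 ≈ 1.8410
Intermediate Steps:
(-41147 - 38094)/(-1924 - 41119) = -79241/(-43043) = -79241*(-1/43043) = 79241/43043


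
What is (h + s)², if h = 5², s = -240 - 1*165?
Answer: 144400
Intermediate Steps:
s = -405 (s = -240 - 165 = -405)
h = 25
(h + s)² = (25 - 405)² = (-380)² = 144400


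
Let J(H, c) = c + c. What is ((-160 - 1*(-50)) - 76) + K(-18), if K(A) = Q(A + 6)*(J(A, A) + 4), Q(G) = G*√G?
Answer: -186 + 768*I*√3 ≈ -186.0 + 1330.2*I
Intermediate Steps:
J(H, c) = 2*c
Q(G) = G^(3/2)
K(A) = (6 + A)^(3/2)*(4 + 2*A) (K(A) = (A + 6)^(3/2)*(2*A + 4) = (6 + A)^(3/2)*(4 + 2*A))
((-160 - 1*(-50)) - 76) + K(-18) = ((-160 - 1*(-50)) - 76) + 2*(6 - 18)^(3/2)*(2 - 18) = ((-160 + 50) - 76) + 2*(-12)^(3/2)*(-16) = (-110 - 76) + 2*(-24*I*√3)*(-16) = -186 + 768*I*√3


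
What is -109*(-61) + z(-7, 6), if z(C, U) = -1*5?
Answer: 6644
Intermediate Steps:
z(C, U) = -5
-109*(-61) + z(-7, 6) = -109*(-61) - 5 = 6649 - 5 = 6644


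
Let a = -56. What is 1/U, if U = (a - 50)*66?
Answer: -1/6996 ≈ -0.00014294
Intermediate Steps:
U = -6996 (U = (-56 - 50)*66 = -106*66 = -6996)
1/U = 1/(-6996) = -1/6996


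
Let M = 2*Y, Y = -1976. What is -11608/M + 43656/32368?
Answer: 125978/29393 ≈ 4.2860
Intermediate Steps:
M = -3952 (M = 2*(-1976) = -3952)
-11608/M + 43656/32368 = -11608/(-3952) + 43656/32368 = -11608*(-1/3952) + 43656*(1/32368) = 1451/494 + 321/238 = 125978/29393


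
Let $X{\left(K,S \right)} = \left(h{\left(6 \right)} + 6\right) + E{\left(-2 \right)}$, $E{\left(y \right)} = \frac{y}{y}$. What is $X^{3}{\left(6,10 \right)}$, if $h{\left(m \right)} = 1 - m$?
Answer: $8$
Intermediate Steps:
$E{\left(y \right)} = 1$
$X{\left(K,S \right)} = 2$ ($X{\left(K,S \right)} = \left(\left(1 - 6\right) + 6\right) + 1 = \left(-5 + 6\right) + 1 = 1 + 1 = 2$)
$X^{3}{\left(6,10 \right)} = 2^{3} = 8$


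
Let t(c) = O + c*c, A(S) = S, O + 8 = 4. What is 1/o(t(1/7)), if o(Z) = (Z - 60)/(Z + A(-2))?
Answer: 293/3135 ≈ 0.093461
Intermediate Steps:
O = -4 (O = -8 + 4 = -4)
t(c) = -4 + c**2 (t(c) = -4 + c*c = -4 + c**2)
o(Z) = (-60 + Z)/(-2 + Z) (o(Z) = (Z - 60)/(Z - 2) = (-60 + Z)/(-2 + Z))
1/o(t(1/7)) = 1/((-60 + (-4 + (1/7)**2))/(-2 + (-4 + (1/7)**2))) = 1/((-60 + (-4 + 1/49))/(-2 + (-4 + 1/49))) = 1/((-60 - 195/49)/(-2 - 195/49)) = 1/(-3135/49/(-293/49)) = 1/(-49/293*(-3135/49)) = 1/(3135/293) = 293/3135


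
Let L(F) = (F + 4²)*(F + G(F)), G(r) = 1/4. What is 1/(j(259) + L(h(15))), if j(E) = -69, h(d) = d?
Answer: 4/1615 ≈ 0.0024768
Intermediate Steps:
G(r) = ¼ (G(r) = 1*(¼) = ¼)
L(F) = (16 + F)*(¼ + F) (L(F) = (F + 4²)*(F + ¼) = (F + 16)*(¼ + F) = (16 + F)*(¼ + F))
1/(j(259) + L(h(15))) = 1/(-69 + (4 + 15² + (65/4)*15)) = 1/(-69 + (4 + 225 + 975/4)) = 1/(-69 + 1891/4) = 1/(1615/4) = 4/1615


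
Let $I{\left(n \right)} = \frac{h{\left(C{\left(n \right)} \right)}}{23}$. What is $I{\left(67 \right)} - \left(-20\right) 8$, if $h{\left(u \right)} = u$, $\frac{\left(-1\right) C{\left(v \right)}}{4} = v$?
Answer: $\frac{3412}{23} \approx 148.35$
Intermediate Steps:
$C{\left(v \right)} = - 4 v$
$I{\left(n \right)} = - \frac{4 n}{23}$ ($I{\left(n \right)} = \frac{\left(-4\right) n}{23} = - 4 n \frac{1}{23} = - \frac{4 n}{23}$)
$I{\left(67 \right)} - \left(-20\right) 8 = \left(- \frac{4}{23}\right) 67 - \left(-20\right) 8 = - \frac{268}{23} - -160 = - \frac{268}{23} + 160 = \frac{3412}{23}$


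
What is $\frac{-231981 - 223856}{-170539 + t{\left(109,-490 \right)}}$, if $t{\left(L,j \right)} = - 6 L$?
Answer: $\frac{455837}{171193} \approx 2.6627$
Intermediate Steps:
$\frac{-231981 - 223856}{-170539 + t{\left(109,-490 \right)}} = \frac{-231981 - 223856}{-170539 - 654} = - \frac{455837}{-170539 - 654} = - \frac{455837}{-171193} = \left(-455837\right) \left(- \frac{1}{171193}\right) = \frac{455837}{171193}$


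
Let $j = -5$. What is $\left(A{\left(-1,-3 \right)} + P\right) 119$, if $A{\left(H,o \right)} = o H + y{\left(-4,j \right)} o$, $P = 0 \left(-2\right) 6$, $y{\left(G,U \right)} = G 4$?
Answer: $6069$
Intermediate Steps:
$y{\left(G,U \right)} = 4 G$
$P = 0$ ($P = 0 \cdot 6 = 0$)
$A{\left(H,o \right)} = - 16 o + H o$ ($A{\left(H,o \right)} = o H + 4 \left(-4\right) o = H o - 16 o = - 16 o + H o$)
$\left(A{\left(-1,-3 \right)} + P\right) 119 = \left(- 3 \left(-16 - 1\right) + 0\right) 119 = \left(\left(-3\right) \left(-17\right) + 0\right) 119 = \left(51 + 0\right) 119 = 51 \cdot 119 = 6069$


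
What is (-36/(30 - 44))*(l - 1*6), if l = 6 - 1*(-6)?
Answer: 108/7 ≈ 15.429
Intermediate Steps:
l = 12 (l = 6 + 6 = 12)
(-36/(30 - 44))*(l - 1*6) = (-36/(30 - 44))*(12 - 1*6) = (-36/(-14))*(12 - 6) = -36*(-1/14)*6 = (18/7)*6 = 108/7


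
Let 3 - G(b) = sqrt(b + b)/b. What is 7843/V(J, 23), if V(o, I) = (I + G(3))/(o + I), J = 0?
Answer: 7035171/1013 + 180389*sqrt(6)/2026 ≈ 7163.0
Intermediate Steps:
G(b) = 3 - sqrt(2)/sqrt(b) (G(b) = 3 - sqrt(b + b)/b = 3 - sqrt(2*b)/b = 3 - sqrt(2)*sqrt(b)/b = 3 - sqrt(2)/sqrt(b))
V(o, I) = (3 + I - sqrt(6)/3)/(I + o) (V(o, I) = (I + (3 - sqrt(2)/sqrt(3)))/(o + I) = (I + (3 - sqrt(2)*sqrt(3)/3))/(I + o) = (I + (3 - sqrt(6)/3))/(I + o) = (3 + I - sqrt(6)/3)/(I + o))
7843/V(J, 23) = 7843/(((3 + 23 - sqrt(6)/3)/(23 + 0))) = 7843/(((26 - sqrt(6)/3)/23)) = 7843/(26/23 - sqrt(6)/69)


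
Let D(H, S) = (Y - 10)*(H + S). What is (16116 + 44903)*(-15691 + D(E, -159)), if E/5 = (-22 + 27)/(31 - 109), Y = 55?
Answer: -36267924049/26 ≈ -1.3949e+9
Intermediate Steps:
E = -25/78 (E = 5*((-22 + 27)/(31 - 109)) = 5*(5/(-78)) = 5*(5*(-1/78)) = 5*(-5/78) = -25/78 ≈ -0.32051)
D(H, S) = 45*H + 45*S (D(H, S) = (55 - 10)*(H + S) = 45*(H + S) = 45*H + 45*S)
(16116 + 44903)*(-15691 + D(E, -159)) = (16116 + 44903)*(-15691 + (45*(-25/78) + 45*(-159))) = 61019*(-15691 + (-375/26 - 7155)) = 61019*(-15691 - 186405/26) = 61019*(-594371/26) = -36267924049/26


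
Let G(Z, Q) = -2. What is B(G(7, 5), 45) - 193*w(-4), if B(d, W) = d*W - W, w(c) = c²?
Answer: -3223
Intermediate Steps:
B(d, W) = -W + W*d (B(d, W) = W*d - W = -W + W*d)
B(G(7, 5), 45) - 193*w(-4) = 45*(-1 - 2) - 193*(-4)² = 45*(-3) - 193*16 = -135 - 1*3088 = -135 - 3088 = -3223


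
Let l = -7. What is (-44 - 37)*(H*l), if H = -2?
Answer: -1134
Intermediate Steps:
(-44 - 37)*(H*l) = (-44 - 37)*(-2*(-7)) = -81*14 = -1134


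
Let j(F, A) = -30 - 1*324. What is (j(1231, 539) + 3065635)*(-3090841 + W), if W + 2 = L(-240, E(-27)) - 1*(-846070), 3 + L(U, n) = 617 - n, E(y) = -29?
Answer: -6878889050530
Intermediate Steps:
j(F, A) = -354 (j(F, A) = -30 - 324 = -354)
L(U, n) = 614 - n (L(U, n) = -3 + (617 - n) = 614 - n)
W = 846711 (W = -2 + ((614 - 1*(-29)) - 1*(-846070)) = -2 + ((614 + 29) + 846070) = -2 + (643 + 846070) = -2 + 846713 = 846711)
(j(1231, 539) + 3065635)*(-3090841 + W) = (-354 + 3065635)*(-3090841 + 846711) = 3065281*(-2244130) = -6878889050530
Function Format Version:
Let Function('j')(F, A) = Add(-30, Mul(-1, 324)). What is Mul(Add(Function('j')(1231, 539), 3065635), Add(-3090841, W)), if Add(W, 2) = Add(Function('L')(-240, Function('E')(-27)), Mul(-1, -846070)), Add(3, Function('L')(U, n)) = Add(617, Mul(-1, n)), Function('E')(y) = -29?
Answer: -6878889050530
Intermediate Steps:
Function('j')(F, A) = -354 (Function('j')(F, A) = Add(-30, -324) = -354)
Function('L')(U, n) = Add(614, Mul(-1, n)) (Function('L')(U, n) = Add(-3, Add(617, Mul(-1, n))) = Add(614, Mul(-1, n)))
W = 846711 (W = Add(-2, Add(Add(614, Mul(-1, -29)), Mul(-1, -846070))) = Add(-2, Add(Add(614, 29), 846070)) = Add(-2, Add(643, 846070)) = Add(-2, 846713) = 846711)
Mul(Add(Function('j')(1231, 539), 3065635), Add(-3090841, W)) = Mul(Add(-354, 3065635), Add(-3090841, 846711)) = Mul(3065281, -2244130) = -6878889050530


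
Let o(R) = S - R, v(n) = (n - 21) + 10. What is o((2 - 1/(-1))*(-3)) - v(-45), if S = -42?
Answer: 23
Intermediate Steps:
v(n) = -11 + n (v(n) = (-21 + n) + 10 = -11 + n)
o(R) = -42 - R
o((2 - 1/(-1))*(-3)) - v(-45) = (-42 - (2 - 1/(-1))*(-3)) - (-11 - 45) = (-42 - (2 - 1*(-1))*(-3)) - 1*(-56) = (-42 - (2 + 1)*(-3)) + 56 = (-42 - 3*(-3)) + 56 = (-42 - 1*(-9)) + 56 = (-42 + 9) + 56 = -33 + 56 = 23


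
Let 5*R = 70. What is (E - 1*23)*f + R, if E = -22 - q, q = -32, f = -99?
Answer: 1301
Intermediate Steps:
R = 14 (R = (⅕)*70 = 14)
E = 10 (E = -22 - 1*(-32) = -22 + 32 = 10)
(E - 1*23)*f + R = (10 - 1*23)*(-99) + 14 = (10 - 23)*(-99) + 14 = -13*(-99) + 14 = 1287 + 14 = 1301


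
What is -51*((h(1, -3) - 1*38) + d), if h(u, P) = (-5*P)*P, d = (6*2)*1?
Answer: 3621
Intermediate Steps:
d = 12 (d = 12*1 = 12)
h(u, P) = -5*P²
-51*((h(1, -3) - 1*38) + d) = -51*((-5*(-3)² - 1*38) + 12) = -51*((-5*9 - 38) + 12) = -51*((-45 - 38) + 12) = -51*(-83 + 12) = -51*(-71) = 3621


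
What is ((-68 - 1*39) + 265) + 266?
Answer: 424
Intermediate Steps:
((-68 - 1*39) + 265) + 266 = ((-68 - 39) + 265) + 266 = (-107 + 265) + 266 = 158 + 266 = 424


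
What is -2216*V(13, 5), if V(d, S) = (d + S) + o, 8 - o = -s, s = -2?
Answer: -53184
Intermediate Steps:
o = 6 (o = 8 - (-1)*(-2) = 8 - 1*2 = 8 - 2 = 6)
V(d, S) = 6 + S + d (V(d, S) = (d + S) + 6 = (S + d) + 6 = 6 + S + d)
-2216*V(13, 5) = -2216*(6 + 5 + 13) = -2216*24 = -53184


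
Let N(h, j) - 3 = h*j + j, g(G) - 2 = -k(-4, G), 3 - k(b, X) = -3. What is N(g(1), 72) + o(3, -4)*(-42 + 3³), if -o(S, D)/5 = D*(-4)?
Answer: 987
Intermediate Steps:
k(b, X) = 6 (k(b, X) = 3 - 1*(-3) = 3 + 3 = 6)
g(G) = -4 (g(G) = 2 - 1*6 = 2 - 6 = -4)
o(S, D) = 20*D (o(S, D) = -5*D*(-4) = -(-20)*D = 20*D)
N(h, j) = 3 + j + h*j (N(h, j) = 3 + (h*j + j) = 3 + (j + h*j) = 3 + j + h*j)
N(g(1), 72) + o(3, -4)*(-42 + 3³) = (3 + 72 - 4*72) + (20*(-4))*(-42 + 3³) = (3 + 72 - 288) - 80*(-42 + 27) = -213 - 80*(-15) = -213 + 1200 = 987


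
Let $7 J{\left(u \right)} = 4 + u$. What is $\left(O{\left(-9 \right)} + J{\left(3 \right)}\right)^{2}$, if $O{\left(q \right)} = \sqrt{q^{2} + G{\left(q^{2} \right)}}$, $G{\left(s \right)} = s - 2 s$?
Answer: $1$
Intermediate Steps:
$G{\left(s \right)} = - s$
$J{\left(u \right)} = \frac{4}{7} + \frac{u}{7}$ ($J{\left(u \right)} = \frac{4 + u}{7} = \frac{4}{7} + \frac{u}{7}$)
$O{\left(q \right)} = 0$ ($O{\left(q \right)} = \sqrt{q^{2} - q^{2}} = \sqrt{0} = 0$)
$\left(O{\left(-9 \right)} + J{\left(3 \right)}\right)^{2} = \left(0 + \left(\frac{4}{7} + \frac{1}{7} \cdot 3\right)\right)^{2} = \left(0 + \left(\frac{4}{7} + \frac{3}{7}\right)\right)^{2} = \left(0 + 1\right)^{2} = 1^{2} = 1$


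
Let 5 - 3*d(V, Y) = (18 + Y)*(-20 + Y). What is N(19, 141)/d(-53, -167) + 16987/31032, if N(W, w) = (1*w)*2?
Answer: 74495129/144081576 ≈ 0.51703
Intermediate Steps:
d(V, Y) = 5/3 - (-20 + Y)*(18 + Y)/3 (d(V, Y) = 5/3 - (18 + Y)*(-20 + Y)/3 = 5/3 - (-20 + Y)*(18 + Y)/3)
N(W, w) = 2*w (N(W, w) = w*2 = 2*w)
N(19, 141)/d(-53, -167) + 16987/31032 = (2*141)/(365/3 - ⅓*(-167)² + (⅔)*(-167)) + 16987/31032 = 282/(365/3 - ⅓*27889 - 334/3) + 16987*(1/31032) = 282/(365/3 - 27889/3 - 334/3) + 16987/31032 = 282/(-9286) + 16987/31032 = 282*(-1/9286) + 16987/31032 = -141/4643 + 16987/31032 = 74495129/144081576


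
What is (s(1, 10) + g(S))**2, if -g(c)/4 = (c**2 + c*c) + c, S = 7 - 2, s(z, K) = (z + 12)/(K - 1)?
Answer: 3869089/81 ≈ 47767.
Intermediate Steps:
s(z, K) = (12 + z)/(-1 + K)
S = 5
g(c) = -8*c**2 - 4*c (g(c) = -4*((c**2 + c*c) + c) = -4*((c**2 + c**2) + c) = -4*(2*c**2 + c) = -4*(c + 2*c**2) = -8*c**2 - 4*c)
(s(1, 10) + g(S))**2 = ((12 + 1)/(-1 + 10) - 4*5*(1 + 2*5))**2 = (13/9 - 4*5*(1 + 10))**2 = ((1/9)*13 - 4*5*11)**2 = (13/9 - 220)**2 = (-1967/9)**2 = 3869089/81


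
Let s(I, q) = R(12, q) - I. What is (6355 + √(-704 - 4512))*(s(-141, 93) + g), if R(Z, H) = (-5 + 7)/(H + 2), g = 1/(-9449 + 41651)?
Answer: 548322477319/611838 + 862820578*I*√326/1529595 ≈ 8.9619e+5 + 10185.0*I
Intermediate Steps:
g = 1/32202 ≈ 3.1054e-5
R(Z, H) = 2/(2 + H)
s(I, q) = -I + 2/(2 + q) (s(I, q) = 2/(2 + q) - I = -I + 2/(2 + q))
(6355 + √(-704 - 4512))*(s(-141, 93) + g) = (6355 + √(-704 - 4512))*((2 - 1*(-141)*(2 + 93))/(2 + 93) + 1/32202) = (6355 + √(-5216))*((2 - 1*(-141)*95)/95 + 1/32202) = (6355 + 4*I*√326)*((2 + 13395)/95 + 1/32202) = (6355 + 4*I*√326)*((1/95)*13397 + 1/32202) = (6355 + 4*I*√326)*(13397/95 + 1/32202) = (6355 + 4*I*√326)*(431410289/3059190) = 548322477319/611838 + 862820578*I*√326/1529595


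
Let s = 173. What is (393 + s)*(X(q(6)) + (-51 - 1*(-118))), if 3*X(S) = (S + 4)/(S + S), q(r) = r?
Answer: 342713/9 ≈ 38079.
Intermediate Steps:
X(S) = (4 + S)/(6*S) (X(S) = ((S + 4)/(S + S))/3 = ((4 + S)/((2*S)))/3 = ((4 + S)*(1/(2*S)))/3 = ((4 + S)/(2*S))/3 = (4 + S)/(6*S))
(393 + s)*(X(q(6)) + (-51 - 1*(-118))) = (393 + 173)*((1/6)*(4 + 6)/6 + (-51 - 1*(-118))) = 566*((1/6)*(1/6)*10 + (-51 + 118)) = 566*(5/18 + 67) = 566*(1211/18) = 342713/9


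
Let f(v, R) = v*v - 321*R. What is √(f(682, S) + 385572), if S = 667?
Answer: √636589 ≈ 797.87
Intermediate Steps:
f(v, R) = v² - 321*R
√(f(682, S) + 385572) = √((682² - 321*667) + 385572) = √((465124 - 214107) + 385572) = √(251017 + 385572) = √636589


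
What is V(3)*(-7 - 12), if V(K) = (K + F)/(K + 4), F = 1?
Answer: -76/7 ≈ -10.857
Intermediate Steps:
V(K) = (1 + K)/(4 + K) (V(K) = (K + 1)/(K + 4) = (1 + K)/(4 + K))
V(3)*(-7 - 12) = ((1 + 3)/(4 + 3))*(-7 - 12) = (4/7)*(-19) = -76/7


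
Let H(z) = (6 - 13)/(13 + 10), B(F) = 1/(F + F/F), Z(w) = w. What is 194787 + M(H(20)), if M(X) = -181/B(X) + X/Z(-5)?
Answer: 22386032/115 ≈ 1.9466e+5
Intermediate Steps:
B(F) = 1/(1 + F) (B(F) = 1/(F + 1) = 1/(1 + F))
H(z) = -7/23
M(X) = -181 - 906*X/5 (M(X) = -(181 + 181*X) + X/(-5) = -181*(1 + X) + X*(-⅕) = (-181 - 181*X) - X/5 = -181 - 906*X/5)
194787 + M(H(20)) = 194787 + (-181 - 906/5*(-7/23)) = 194787 + (-181 + 6342/115) = 194787 - 14473/115 = 22386032/115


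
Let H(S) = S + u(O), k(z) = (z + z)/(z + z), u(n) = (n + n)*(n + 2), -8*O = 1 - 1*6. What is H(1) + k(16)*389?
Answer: 12585/32 ≈ 393.28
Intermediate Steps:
O = 5/8 (O = -(1 - 1*6)/8 = -(1 - 6)/8 = -⅛*(-5) = 5/8 ≈ 0.62500)
u(n) = 2*n*(2 + n) (u(n) = (2*n)*(2 + n) = 2*n*(2 + n))
k(z) = 1 (k(z) = (2*z)/((2*z)) = (2*z)*(1/(2*z)) = 1)
H(S) = 105/32 + S (H(S) = S + 2*(5/8)*(2 + 5/8) = S + 2*(5/8)*(21/8) = S + 105/32 = 105/32 + S)
H(1) + k(16)*389 = (105/32 + 1) + 1*389 = 137/32 + 389 = 12585/32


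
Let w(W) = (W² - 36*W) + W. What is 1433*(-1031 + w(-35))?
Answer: 2033427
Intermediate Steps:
w(W) = W² - 35*W
1433*(-1031 + w(-35)) = 1433*(-1031 - 35*(-35 - 35)) = 1433*(-1031 - 35*(-70)) = 1433*(-1031 + 2450) = 1433*1419 = 2033427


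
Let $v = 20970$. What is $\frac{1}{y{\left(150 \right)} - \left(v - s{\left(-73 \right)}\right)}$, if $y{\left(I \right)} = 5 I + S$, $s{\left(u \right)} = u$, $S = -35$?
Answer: $- \frac{1}{20328} \approx -4.9193 \cdot 10^{-5}$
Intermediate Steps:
$y{\left(I \right)} = -35 + 5 I$ ($y{\left(I \right)} = 5 I - 35 = -35 + 5 I$)
$\frac{1}{y{\left(150 \right)} - \left(v - s{\left(-73 \right)}\right)} = \frac{1}{\left(-35 + 5 \cdot 150\right) - 21043} = \frac{1}{\left(-35 + 750\right) - 21043} = \frac{1}{715 - 21043} = \frac{1}{-20328} = - \frac{1}{20328}$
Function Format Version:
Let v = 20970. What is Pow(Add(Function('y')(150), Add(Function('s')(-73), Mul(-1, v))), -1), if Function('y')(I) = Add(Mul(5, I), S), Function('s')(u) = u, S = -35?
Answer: Rational(-1, 20328) ≈ -4.9193e-5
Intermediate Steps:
Function('y')(I) = Add(-35, Mul(5, I)) (Function('y')(I) = Add(Mul(5, I), -35) = Add(-35, Mul(5, I)))
Pow(Add(Function('y')(150), Add(Function('s')(-73), Mul(-1, v))), -1) = Pow(Add(Add(-35, Mul(5, 150)), Add(-73, Mul(-1, 20970))), -1) = Pow(Add(Add(-35, 750), Add(-73, -20970)), -1) = Pow(Add(715, -21043), -1) = Pow(-20328, -1) = Rational(-1, 20328)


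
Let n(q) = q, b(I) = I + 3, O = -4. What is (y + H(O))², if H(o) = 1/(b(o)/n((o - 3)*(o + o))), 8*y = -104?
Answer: 4761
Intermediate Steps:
y = -13 (y = (⅛)*(-104) = -13)
b(I) = 3 + I
H(o) = 2*o*(-3 + o)/(3 + o) (H(o) = 1/((3 + o)/(((o - 3)*(o + o)))) = 1/((3 + o)/(((-3 + o)*(2*o)))) = 1/((3 + o)/((2*o*(-3 + o)))) = 1/((3 + o)*(1/(2*o*(-3 + o)))) = 1/((3 + o)/(2*o*(-3 + o))) = 2*o*(-3 + o)/(3 + o))
(y + H(O))² = (-13 + 2*(-4)*(-3 - 4)/(3 - 4))² = (-13 + 2*(-4)*(-7)/(-1))² = (-13 + 2*(-4)*(-1)*(-7))² = (-13 - 56)² = (-69)² = 4761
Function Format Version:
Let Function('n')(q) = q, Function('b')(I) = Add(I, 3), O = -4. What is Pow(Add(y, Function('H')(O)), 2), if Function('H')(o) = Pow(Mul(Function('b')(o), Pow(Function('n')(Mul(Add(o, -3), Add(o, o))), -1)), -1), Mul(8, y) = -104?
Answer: 4761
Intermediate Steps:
y = -13 (y = Mul(Rational(1, 8), -104) = -13)
Function('b')(I) = Add(3, I)
Function('H')(o) = Mul(2, o, Pow(Add(3, o), -1), Add(-3, o)) (Function('H')(o) = Pow(Mul(Add(3, o), Pow(Mul(Add(o, -3), Add(o, o)), -1)), -1) = Pow(Mul(Add(3, o), Pow(Mul(Add(-3, o), Mul(2, o)), -1)), -1) = Pow(Mul(Add(3, o), Pow(Mul(2, o, Add(-3, o)), -1)), -1) = Pow(Mul(Add(3, o), Mul(Rational(1, 2), Pow(o, -1), Pow(Add(-3, o), -1))), -1) = Pow(Mul(Rational(1, 2), Pow(o, -1), Pow(Add(-3, o), -1), Add(3, o)), -1) = Mul(2, o, Pow(Add(3, o), -1), Add(-3, o)))
Pow(Add(y, Function('H')(O)), 2) = Pow(Add(-13, Mul(2, -4, Pow(Add(3, -4), -1), Add(-3, -4))), 2) = Pow(Add(-13, Mul(2, -4, Pow(-1, -1), -7)), 2) = Pow(Add(-13, Mul(2, -4, -1, -7)), 2) = Pow(Add(-13, -56), 2) = Pow(-69, 2) = 4761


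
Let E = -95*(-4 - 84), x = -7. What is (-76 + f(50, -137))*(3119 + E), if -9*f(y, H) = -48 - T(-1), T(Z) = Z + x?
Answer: -7392476/9 ≈ -8.2139e+5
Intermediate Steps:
T(Z) = -7 + Z (T(Z) = Z - 7 = -7 + Z)
E = 8360 (E = -95*(-88) = 8360)
f(y, H) = 40/9 (f(y, H) = -(-48 - (-7 - 1))/9 = -(-48 - 1*(-8))/9 = -(-48 + 8)/9 = -1/9*(-40) = 40/9)
(-76 + f(50, -137))*(3119 + E) = (-76 + 40/9)*(3119 + 8360) = -644/9*11479 = -7392476/9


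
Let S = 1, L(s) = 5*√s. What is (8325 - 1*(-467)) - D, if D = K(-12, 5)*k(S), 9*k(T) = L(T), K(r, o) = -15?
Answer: 26401/3 ≈ 8800.3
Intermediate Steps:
k(T) = 5*√T/9 (k(T) = (5*√T)/9 = 5*√T/9)
D = -25/3 (D = -25*√1/3 = -25/3 ≈ -8.3333)
(8325 - 1*(-467)) - D = (8325 - 1*(-467)) - 1*(-25/3) = (8325 + 467) + 25/3 = 8792 + 25/3 = 26401/3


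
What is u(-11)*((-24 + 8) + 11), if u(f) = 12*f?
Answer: 660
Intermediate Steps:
u(-11)*((-24 + 8) + 11) = (12*(-11))*((-24 + 8) + 11) = -132*(-16 + 11) = -132*(-5) = 660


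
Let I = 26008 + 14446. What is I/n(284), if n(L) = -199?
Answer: -40454/199 ≈ -203.29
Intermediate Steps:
I = 40454
I/n(284) = 40454/(-199) = 40454*(-1/199) = -40454/199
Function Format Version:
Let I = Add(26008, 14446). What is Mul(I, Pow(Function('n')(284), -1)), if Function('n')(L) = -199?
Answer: Rational(-40454, 199) ≈ -203.29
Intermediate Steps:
I = 40454
Mul(I, Pow(Function('n')(284), -1)) = Mul(40454, Pow(-199, -1)) = Mul(40454, Rational(-1, 199)) = Rational(-40454, 199)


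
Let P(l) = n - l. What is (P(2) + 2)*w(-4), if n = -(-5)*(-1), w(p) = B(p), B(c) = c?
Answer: 20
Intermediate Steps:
w(p) = p
n = -5 (n = -1*5 = -5)
P(l) = -5 - l
(P(2) + 2)*w(-4) = ((-5 - 1*2) + 2)*(-4) = ((-5 - 2) + 2)*(-4) = (-7 + 2)*(-4) = -5*(-4) = 20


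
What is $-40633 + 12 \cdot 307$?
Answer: $-36949$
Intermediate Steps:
$-40633 + 12 \cdot 307 = -40633 + 3684 = -36949$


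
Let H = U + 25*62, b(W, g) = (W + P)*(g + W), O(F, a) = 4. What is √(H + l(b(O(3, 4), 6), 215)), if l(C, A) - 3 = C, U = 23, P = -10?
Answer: 2*√379 ≈ 38.936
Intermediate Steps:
b(W, g) = (-10 + W)*(W + g) (b(W, g) = (W - 10)*(g + W) = (-10 + W)*(W + g))
H = 1573 (H = 23 + 25*62 = 23 + 1550 = 1573)
l(C, A) = 3 + C
√(H + l(b(O(3, 4), 6), 215)) = √(1573 + (3 + (4² - 10*4 - 10*6 + 4*6))) = √(1573 + (3 + (16 - 40 - 60 + 24))) = √(1573 + (3 - 60)) = √(1573 - 57) = √1516 = 2*√379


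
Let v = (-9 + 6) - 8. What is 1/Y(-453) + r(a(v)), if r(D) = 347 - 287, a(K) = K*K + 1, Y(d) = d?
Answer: 27179/453 ≈ 59.998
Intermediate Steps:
v = -11 (v = -3 - 8 = -11)
a(K) = 1 + K**2 (a(K) = K**2 + 1 = 1 + K**2)
r(D) = 60
1/Y(-453) + r(a(v)) = 1/(-453) + 60 = -1/453 + 60 = 27179/453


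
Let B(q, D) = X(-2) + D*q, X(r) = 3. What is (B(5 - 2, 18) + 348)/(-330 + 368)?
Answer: 405/38 ≈ 10.658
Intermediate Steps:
B(q, D) = 3 + D*q
(B(5 - 2, 18) + 348)/(-330 + 368) = ((3 + 18*(5 - 2)) + 348)/(-330 + 368) = ((3 + 18*3) + 348)/38 = ((3 + 54) + 348)*(1/38) = (57 + 348)*(1/38) = 405*(1/38) = 405/38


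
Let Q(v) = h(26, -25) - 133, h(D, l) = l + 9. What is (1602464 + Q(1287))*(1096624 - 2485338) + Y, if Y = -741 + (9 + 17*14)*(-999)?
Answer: -2225157520404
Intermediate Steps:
h(D, l) = 9 + l
Q(v) = -149 (Q(v) = (9 - 25) - 133 = -16 - 133 = -149)
Y = -247494 (Y = -741 + (9 + 238)*(-999) = -741 + 247*(-999) = -741 - 246753 = -247494)
(1602464 + Q(1287))*(1096624 - 2485338) + Y = (1602464 - 149)*(1096624 - 2485338) - 247494 = 1602315*(-1388714) - 247494 = -2225157272910 - 247494 = -2225157520404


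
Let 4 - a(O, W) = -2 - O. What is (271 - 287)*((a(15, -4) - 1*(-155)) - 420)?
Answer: 3904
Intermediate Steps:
a(O, W) = 6 + O (a(O, W) = 4 - (-2 - O) = 4 + (2 + O) = 6 + O)
(271 - 287)*((a(15, -4) - 1*(-155)) - 420) = (271 - 287)*(((6 + 15) - 1*(-155)) - 420) = -16*((21 + 155) - 420) = -16*(176 - 420) = -16*(-244) = 3904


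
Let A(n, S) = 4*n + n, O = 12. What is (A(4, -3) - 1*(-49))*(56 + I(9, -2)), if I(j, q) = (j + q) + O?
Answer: 5175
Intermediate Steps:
I(j, q) = 12 + j + q (I(j, q) = (j + q) + 12 = 12 + j + q)
A(n, S) = 5*n
(A(4, -3) - 1*(-49))*(56 + I(9, -2)) = (5*4 - 1*(-49))*(56 + (12 + 9 - 2)) = (20 + 49)*(56 + 19) = 69*75 = 5175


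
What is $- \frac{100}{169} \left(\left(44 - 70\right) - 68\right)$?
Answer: $\frac{9400}{169} \approx 55.621$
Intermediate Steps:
$- \frac{100}{169} \left(\left(44 - 70\right) - 68\right) = \left(-100\right) \frac{1}{169} \left(-26 - 68\right) = \left(- \frac{100}{169}\right) \left(-94\right) = \frac{9400}{169}$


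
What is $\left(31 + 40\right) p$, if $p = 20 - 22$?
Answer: $-142$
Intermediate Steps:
$p = -2$ ($p = 20 - 22 = -2$)
$\left(31 + 40\right) p = \left(31 + 40\right) \left(-2\right) = 71 \left(-2\right) = -142$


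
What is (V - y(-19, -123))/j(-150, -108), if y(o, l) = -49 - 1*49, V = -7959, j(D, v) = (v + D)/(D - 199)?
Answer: -2743489/258 ≈ -10634.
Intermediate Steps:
j(D, v) = (D + v)/(-199 + D)
y(o, l) = -98 (y(o, l) = -49 - 49 = -98)
(V - y(-19, -123))/j(-150, -108) = (-7959 - 1*(-98))/(((-150 - 108)/(-199 - 150))) = (-7959 + 98)/((-258/(-349))) = -7861/((-1/349*(-258))) = -7861/258/349 = -7861*349/258 = -2743489/258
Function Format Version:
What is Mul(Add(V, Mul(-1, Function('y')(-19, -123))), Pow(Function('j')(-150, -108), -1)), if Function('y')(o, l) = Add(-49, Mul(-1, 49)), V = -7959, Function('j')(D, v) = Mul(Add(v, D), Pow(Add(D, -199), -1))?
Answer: Rational(-2743489, 258) ≈ -10634.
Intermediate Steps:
Function('j')(D, v) = Mul(Pow(Add(-199, D), -1), Add(D, v)) (Function('j')(D, v) = Mul(Add(D, v), Pow(Add(-199, D), -1)) = Mul(Pow(Add(-199, D), -1), Add(D, v)))
Function('y')(o, l) = -98 (Function('y')(o, l) = Add(-49, -49) = -98)
Mul(Add(V, Mul(-1, Function('y')(-19, -123))), Pow(Function('j')(-150, -108), -1)) = Mul(Add(-7959, Mul(-1, -98)), Pow(Mul(Pow(Add(-199, -150), -1), Add(-150, -108)), -1)) = Mul(Add(-7959, 98), Pow(Mul(Pow(-349, -1), -258), -1)) = Mul(-7861, Pow(Mul(Rational(-1, 349), -258), -1)) = Mul(-7861, Pow(Rational(258, 349), -1)) = Mul(-7861, Rational(349, 258)) = Rational(-2743489, 258)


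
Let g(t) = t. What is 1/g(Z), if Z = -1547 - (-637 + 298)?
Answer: -1/1208 ≈ -0.00082781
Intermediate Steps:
Z = -1208 (Z = -1547 - 1*(-339) = -1547 + 339 = -1208)
1/g(Z) = 1/(-1208) = -1/1208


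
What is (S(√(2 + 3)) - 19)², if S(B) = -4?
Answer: 529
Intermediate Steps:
(S(√(2 + 3)) - 19)² = (-4 - 19)² = (-23)² = 529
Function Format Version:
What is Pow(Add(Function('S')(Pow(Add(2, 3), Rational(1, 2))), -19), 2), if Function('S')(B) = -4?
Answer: 529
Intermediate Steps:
Pow(Add(Function('S')(Pow(Add(2, 3), Rational(1, 2))), -19), 2) = Pow(Add(-4, -19), 2) = Pow(-23, 2) = 529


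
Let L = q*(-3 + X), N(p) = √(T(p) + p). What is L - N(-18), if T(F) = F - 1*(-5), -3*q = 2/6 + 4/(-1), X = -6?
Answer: -11 - I*√31 ≈ -11.0 - 5.5678*I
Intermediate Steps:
q = 11/9 (q = -(2/6 + 4/(-1))/3 = -(2*(⅙) + 4*(-1))/3 = -(⅓ - 4)/3 = -⅓*(-11/3) = 11/9 ≈ 1.2222)
T(F) = 5 + F (T(F) = F + 5 = 5 + F)
N(p) = √(5 + 2*p) (N(p) = √((5 + p) + p) = √(5 + 2*p))
L = -11 (L = 11*(-3 - 6)/9 = (11/9)*(-9) = -11)
L - N(-18) = -11 - √(5 + 2*(-18)) = -11 - √(5 - 36) = -11 - √(-31) = -11 - I*√31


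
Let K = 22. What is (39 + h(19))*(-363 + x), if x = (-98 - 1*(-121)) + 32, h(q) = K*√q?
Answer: -12012 - 6776*√19 ≈ -41548.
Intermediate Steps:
h(q) = 22*√q
x = 55 (x = (-98 + 121) + 32 = 23 + 32 = 55)
(39 + h(19))*(-363 + x) = (39 + 22*√19)*(-363 + 55) = (39 + 22*√19)*(-308) = -12012 - 6776*√19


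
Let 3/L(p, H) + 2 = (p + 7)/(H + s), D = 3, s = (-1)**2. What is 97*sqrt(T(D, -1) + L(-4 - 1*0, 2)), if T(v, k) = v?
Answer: 0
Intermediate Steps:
s = 1
L(p, H) = 3/(-2 + (7 + p)/(1 + H)) (L(p, H) = 3/(-2 + (p + 7)/(H + 1)) = 3/(-2 + (7 + p)/(1 + H)))
97*sqrt(T(D, -1) + L(-4 - 1*0, 2)) = 97*sqrt(3 + 3*(1 + 2)/(5 + (-4 - 1*0) - 2*2)) = 97*sqrt(3 + 3*3/(5 + (-4 + 0) - 4)) = 97*sqrt(3 + 3*3/(5 - 4 - 4)) = 97*sqrt(3 + 3*3/(-3)) = 97*sqrt(3 + 3*(-1/3)*3) = 97*sqrt(3 - 3) = 97*sqrt(0) = 97*0 = 0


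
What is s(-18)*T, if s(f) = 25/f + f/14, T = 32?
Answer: -5392/63 ≈ -85.587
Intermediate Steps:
s(f) = 25/f + f/14 (s(f) = 25/f + f*(1/14) = 25/f + f/14)
s(-18)*T = (25/(-18) + (1/14)*(-18))*32 = (25*(-1/18) - 9/7)*32 = (-25/18 - 9/7)*32 = -337/126*32 = -5392/63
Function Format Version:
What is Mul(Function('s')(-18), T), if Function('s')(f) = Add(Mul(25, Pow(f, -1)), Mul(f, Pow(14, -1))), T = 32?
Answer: Rational(-5392, 63) ≈ -85.587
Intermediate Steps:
Function('s')(f) = Add(Mul(25, Pow(f, -1)), Mul(Rational(1, 14), f)) (Function('s')(f) = Add(Mul(25, Pow(f, -1)), Mul(f, Rational(1, 14))) = Add(Mul(25, Pow(f, -1)), Mul(Rational(1, 14), f)))
Mul(Function('s')(-18), T) = Mul(Add(Mul(25, Pow(-18, -1)), Mul(Rational(1, 14), -18)), 32) = Mul(Add(Mul(25, Rational(-1, 18)), Rational(-9, 7)), 32) = Mul(Add(Rational(-25, 18), Rational(-9, 7)), 32) = Mul(Rational(-337, 126), 32) = Rational(-5392, 63)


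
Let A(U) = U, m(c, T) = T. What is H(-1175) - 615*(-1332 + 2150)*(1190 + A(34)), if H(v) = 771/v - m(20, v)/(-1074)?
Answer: -777055406484679/1261950 ≈ -6.1576e+8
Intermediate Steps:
H(v) = 771/v + v/1074 (H(v) = 771/v - v/(-1074) = 771/v - v*(-1/1074) = 771/v + v/1074)
H(-1175) - 615*(-1332 + 2150)*(1190 + A(34)) = (771/(-1175) + (1/1074)*(-1175)) - 615*(-1332 + 2150)*(1190 + 34) = (771*(-1/1175) - 1175/1074) - 503070*1224 = (-771/1175 - 1175/1074) - 615*1001232 = -2208679/1261950 - 615757680 = -777055406484679/1261950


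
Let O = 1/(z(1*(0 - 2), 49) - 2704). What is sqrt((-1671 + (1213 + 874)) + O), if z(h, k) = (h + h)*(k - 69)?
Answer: 3*sqrt(4972767)/328 ≈ 20.396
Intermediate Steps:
z(h, k) = 2*h*(-69 + k) (z(h, k) = (2*h)*(-69 + k) = 2*h*(-69 + k))
O = -1/2624 (O = 1/(2*(1*(0 - 2))*(-69 + 49) - 2704) = 1/(2*(1*(-2))*(-20) - 2704) = 1/(2*(-2)*(-20) - 2704) = 1/(80 - 2704) = 1/(-2624) = -1/2624 ≈ -0.00038110)
sqrt((-1671 + (1213 + 874)) + O) = sqrt((-1671 + (1213 + 874)) - 1/2624) = sqrt((-1671 + 2087) - 1/2624) = sqrt(416 - 1/2624) = sqrt(1091583/2624) = 3*sqrt(4972767)/328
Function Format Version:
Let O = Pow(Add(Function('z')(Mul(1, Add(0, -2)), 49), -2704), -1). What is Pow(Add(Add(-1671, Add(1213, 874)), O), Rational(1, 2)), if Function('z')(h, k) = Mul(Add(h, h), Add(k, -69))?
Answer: Mul(Rational(3, 328), Pow(4972767, Rational(1, 2))) ≈ 20.396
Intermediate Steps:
Function('z')(h, k) = Mul(2, h, Add(-69, k)) (Function('z')(h, k) = Mul(Mul(2, h), Add(-69, k)) = Mul(2, h, Add(-69, k)))
O = Rational(-1, 2624) (O = Pow(Add(Mul(2, Mul(1, Add(0, -2)), Add(-69, 49)), -2704), -1) = Pow(Add(Mul(2, Mul(1, -2), -20), -2704), -1) = Pow(Add(Mul(2, -2, -20), -2704), -1) = Pow(Add(80, -2704), -1) = Pow(-2624, -1) = Rational(-1, 2624) ≈ -0.00038110)
Pow(Add(Add(-1671, Add(1213, 874)), O), Rational(1, 2)) = Pow(Add(Add(-1671, Add(1213, 874)), Rational(-1, 2624)), Rational(1, 2)) = Pow(Add(Add(-1671, 2087), Rational(-1, 2624)), Rational(1, 2)) = Pow(Add(416, Rational(-1, 2624)), Rational(1, 2)) = Pow(Rational(1091583, 2624), Rational(1, 2)) = Mul(Rational(3, 328), Pow(4972767, Rational(1, 2)))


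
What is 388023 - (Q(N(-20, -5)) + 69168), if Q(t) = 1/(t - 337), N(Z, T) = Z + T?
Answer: 115425511/362 ≈ 3.1886e+5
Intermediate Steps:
N(Z, T) = T + Z
Q(t) = 1/(-337 + t)
388023 - (Q(N(-20, -5)) + 69168) = 388023 - (1/(-337 + (-5 - 20)) + 69168) = 388023 - (1/(-337 - 25) + 69168) = 388023 - (1/(-362) + 69168) = 388023 - (-1/362 + 69168) = 388023 - 1*25038815/362 = 388023 - 25038815/362 = 115425511/362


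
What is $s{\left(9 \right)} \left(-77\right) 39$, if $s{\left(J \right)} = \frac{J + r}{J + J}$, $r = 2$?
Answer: $- \frac{11011}{6} \approx -1835.2$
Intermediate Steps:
$s{\left(J \right)} = \frac{2 + J}{2 J}$ ($s{\left(J \right)} = \frac{J + 2}{J + J} = \frac{2 + J}{2 J}$)
$s{\left(9 \right)} \left(-77\right) 39 = \frac{2 + 9}{2 \cdot 9} \left(-77\right) 39 = \frac{1}{2} \cdot \frac{1}{9} \cdot 11 \left(-77\right) 39 = \frac{11}{18} \left(-77\right) 39 = \left(- \frac{847}{18}\right) 39 = - \frac{11011}{6}$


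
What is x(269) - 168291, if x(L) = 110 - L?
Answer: -168450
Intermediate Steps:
x(269) - 168291 = (110 - 1*269) - 168291 = (110 - 269) - 168291 = -159 - 168291 = -168450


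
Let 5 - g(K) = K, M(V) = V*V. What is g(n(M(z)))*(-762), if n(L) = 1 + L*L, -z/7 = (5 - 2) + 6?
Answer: 12003753234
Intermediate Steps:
z = -63 (z = -7*((5 - 2) + 6) = -7*(3 + 6) = -7*9 = -63)
M(V) = V²
n(L) = 1 + L²
g(K) = 5 - K
g(n(M(z)))*(-762) = (5 - (1 + ((-63)²)²))*(-762) = (5 - (1 + 3969²))*(-762) = (5 - (1 + 15752961))*(-762) = (5 - 1*15752962)*(-762) = (5 - 15752962)*(-762) = -15752957*(-762) = 12003753234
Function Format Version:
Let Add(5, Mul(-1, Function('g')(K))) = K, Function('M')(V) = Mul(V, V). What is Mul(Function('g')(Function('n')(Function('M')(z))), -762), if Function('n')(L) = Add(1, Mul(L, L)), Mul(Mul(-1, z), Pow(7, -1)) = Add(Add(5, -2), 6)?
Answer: 12003753234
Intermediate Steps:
z = -63 (z = Mul(-7, Add(Add(5, -2), 6)) = Mul(-7, Add(3, 6)) = Mul(-7, 9) = -63)
Function('M')(V) = Pow(V, 2)
Function('n')(L) = Add(1, Pow(L, 2))
Function('g')(K) = Add(5, Mul(-1, K))
Mul(Function('g')(Function('n')(Function('M')(z))), -762) = Mul(Add(5, Mul(-1, Add(1, Pow(Pow(-63, 2), 2)))), -762) = Mul(Add(5, Mul(-1, Add(1, Pow(3969, 2)))), -762) = Mul(Add(5, Mul(-1, Add(1, 15752961))), -762) = Mul(Add(5, Mul(-1, 15752962)), -762) = Mul(Add(5, -15752962), -762) = Mul(-15752957, -762) = 12003753234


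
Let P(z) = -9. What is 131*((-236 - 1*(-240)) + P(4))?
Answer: -655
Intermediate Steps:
131*((-236 - 1*(-240)) + P(4)) = 131*((-236 - 1*(-240)) - 9) = 131*((-236 + 240) - 9) = 131*(4 - 9) = 131*(-5) = -655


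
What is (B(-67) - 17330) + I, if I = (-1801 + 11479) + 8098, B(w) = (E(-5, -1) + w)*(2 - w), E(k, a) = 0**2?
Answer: -4177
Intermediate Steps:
E(k, a) = 0
B(w) = w*(2 - w) (B(w) = (0 + w)*(2 - w) = w*(2 - w))
I = 17776 (I = 9678 + 8098 = 17776)
(B(-67) - 17330) + I = (-67*(2 - 1*(-67)) - 17330) + 17776 = (-67*(2 + 67) - 17330) + 17776 = (-67*69 - 17330) + 17776 = (-4623 - 17330) + 17776 = -21953 + 17776 = -4177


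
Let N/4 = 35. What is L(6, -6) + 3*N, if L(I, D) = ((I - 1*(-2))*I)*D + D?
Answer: 126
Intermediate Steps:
L(I, D) = D + D*I*(2 + I) (L(I, D) = ((I + 2)*I)*D + D = ((2 + I)*I)*D + D = (I*(2 + I))*D + D = D*I*(2 + I) + D = D + D*I*(2 + I))
N = 140 (N = 4*35 = 140)
L(6, -6) + 3*N = -6*(1 + 6**2 + 2*6) + 3*140 = -6*(1 + 36 + 12) + 420 = -6*49 + 420 = -294 + 420 = 126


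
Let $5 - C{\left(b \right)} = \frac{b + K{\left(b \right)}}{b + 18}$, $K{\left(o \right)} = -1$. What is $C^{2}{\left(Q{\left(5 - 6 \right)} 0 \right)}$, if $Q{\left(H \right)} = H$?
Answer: $\frac{8281}{324} \approx 25.559$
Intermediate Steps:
$C{\left(b \right)} = 5 - \frac{-1 + b}{18 + b}$ ($C{\left(b \right)} = 5 - \frac{b - 1}{b + 18} = 5 - \frac{-1 + b}{18 + b}$)
$C^{2}{\left(Q{\left(5 - 6 \right)} 0 \right)} = \left(\frac{91 + 4 \left(5 - 6\right) 0}{18 + \left(5 - 6\right) 0}\right)^{2} = \left(\frac{91 + 4 \left(\left(-1\right) 0\right)}{18 - 0}\right)^{2} = \left(\frac{91 + 4 \cdot 0}{18 + 0}\right)^{2} = \left(\frac{91 + 0}{18}\right)^{2} = \left(\frac{1}{18} \cdot 91\right)^{2} = \left(\frac{91}{18}\right)^{2} = \frac{8281}{324}$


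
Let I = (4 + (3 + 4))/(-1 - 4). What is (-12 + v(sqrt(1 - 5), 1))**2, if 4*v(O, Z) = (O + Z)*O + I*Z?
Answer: 73341/400 - 271*I/20 ≈ 183.35 - 13.55*I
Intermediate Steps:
I = -11/5 (I = (4 + 7)/(-5) = 11*(-1/5) = -11/5 ≈ -2.2000)
v(O, Z) = -11*Z/20 + O*(O + Z)/4 (v(O, Z) = ((O + Z)*O - 11*Z/5)/4 = (O*(O + Z) - 11*Z/5)/4 = (-11*Z/5 + O*(O + Z))/4 = -11*Z/20 + O*(O + Z)/4)
(-12 + v(sqrt(1 - 5), 1))**2 = (-12 + (-11/20*1 + (sqrt(1 - 5))**2/4 + (1/4)*sqrt(1 - 5)*1))**2 = (-12 + (-11/20 + (sqrt(-4))**2/4 + (1/4)*sqrt(-4)*1))**2 = (-12 + (-11/20 + (2*I)**2/4 + (1/4)*(2*I)*1))**2 = (-12 + (-11/20 + (1/4)*(-4) + I/2))**2 = (-12 + (-11/20 - 1 + I/2))**2 = (-12 + (-31/20 + I/2))**2 = (-271/20 + I/2)**2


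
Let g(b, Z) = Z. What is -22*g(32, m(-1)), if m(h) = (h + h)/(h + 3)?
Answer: 22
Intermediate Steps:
m(h) = 2*h/(3 + h) (m(h) = (2*h)/(3 + h) = 2*h/(3 + h))
-22*g(32, m(-1)) = -44*(-1)/(3 - 1) = -44*(-1)/2 = -22*(-1) = 22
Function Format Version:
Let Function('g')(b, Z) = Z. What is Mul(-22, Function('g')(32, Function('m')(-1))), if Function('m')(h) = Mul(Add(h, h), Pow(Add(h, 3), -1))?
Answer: 22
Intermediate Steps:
Function('m')(h) = Mul(2, h, Pow(Add(3, h), -1)) (Function('m')(h) = Mul(Mul(2, h), Pow(Add(3, h), -1)) = Mul(2, h, Pow(Add(3, h), -1)))
Mul(-22, Function('g')(32, Function('m')(-1))) = Mul(-22, Mul(2, -1, Pow(Add(3, -1), -1))) = Mul(-22, Mul(2, -1, Pow(2, -1))) = Mul(-22, Mul(2, -1, Rational(1, 2))) = Mul(-22, -1) = 22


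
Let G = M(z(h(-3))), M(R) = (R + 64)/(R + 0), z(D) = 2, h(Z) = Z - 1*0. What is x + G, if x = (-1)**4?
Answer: 34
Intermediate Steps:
h(Z) = Z (h(Z) = Z + 0 = Z)
M(R) = (64 + R)/R
G = 33 (G = (64 + 2)/2 = (1/2)*66 = 33)
x = 1
x + G = 1 + 33 = 34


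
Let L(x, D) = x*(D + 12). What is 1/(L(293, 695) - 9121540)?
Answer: -1/8914389 ≈ -1.1218e-7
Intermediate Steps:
L(x, D) = x*(12 + D)
1/(L(293, 695) - 9121540) = 1/(293*(12 + 695) - 9121540) = 1/(293*707 - 9121540) = 1/(207151 - 9121540) = 1/(-8914389) = -1/8914389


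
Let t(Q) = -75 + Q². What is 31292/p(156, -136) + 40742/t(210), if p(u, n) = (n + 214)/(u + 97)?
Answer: 58090607296/572325 ≈ 1.0150e+5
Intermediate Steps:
p(u, n) = (214 + n)/(97 + u)
31292/p(156, -136) + 40742/t(210) = 31292/(((214 - 136)/(97 + 156))) + 40742/(-75 + 210²) = 31292/((78/253)) + 40742/(-75 + 44100) = 31292/(((1/253)*78)) + 40742/44025 = 31292/(78/253) + 40742*(1/44025) = 31292*(253/78) + 40742/44025 = 3958438/39 + 40742/44025 = 58090607296/572325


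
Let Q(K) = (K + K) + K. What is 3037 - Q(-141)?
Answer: 3460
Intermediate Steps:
Q(K) = 3*K (Q(K) = 2*K + K = 3*K)
3037 - Q(-141) = 3037 - 3*(-141) = 3037 - 1*(-423) = 3037 + 423 = 3460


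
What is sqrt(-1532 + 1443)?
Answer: I*sqrt(89) ≈ 9.434*I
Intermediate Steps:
sqrt(-1532 + 1443) = sqrt(-89) = I*sqrt(89)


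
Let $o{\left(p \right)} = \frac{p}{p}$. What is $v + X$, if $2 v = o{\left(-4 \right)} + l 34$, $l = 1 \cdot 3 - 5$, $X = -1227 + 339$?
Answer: $- \frac{1843}{2} \approx -921.5$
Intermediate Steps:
$o{\left(p \right)} = 1$
$X = -888$
$l = -2$ ($l = 3 - 5 = -2$)
$v = - \frac{67}{2}$ ($v = \frac{1 - 68}{2} = \frac{1}{2} \left(-67\right) = - \frac{67}{2} \approx -33.5$)
$v + X = - \frac{67}{2} - 888 = - \frac{1843}{2}$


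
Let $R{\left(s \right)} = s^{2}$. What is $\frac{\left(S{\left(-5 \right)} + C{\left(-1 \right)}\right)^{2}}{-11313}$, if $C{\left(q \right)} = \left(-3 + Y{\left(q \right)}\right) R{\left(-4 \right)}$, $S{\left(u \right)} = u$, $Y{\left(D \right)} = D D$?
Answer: $- \frac{1369}{11313} \approx -0.12101$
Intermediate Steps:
$Y{\left(D \right)} = D^{2}$
$C{\left(q \right)} = -48 + 16 q^{2}$ ($C{\left(q \right)} = \left(-3 + q^{2}\right) \left(-4\right)^{2} = \left(-3 + q^{2}\right) 16 = -48 + 16 q^{2}$)
$\frac{\left(S{\left(-5 \right)} + C{\left(-1 \right)}\right)^{2}}{-11313} = \frac{\left(-5 - \left(48 - 16 \left(-1\right)^{2}\right)\right)^{2}}{-11313} = \left(-5 + \left(-48 + 16 \cdot 1\right)\right)^{2} \left(- \frac{1}{11313}\right) = \left(-5 + \left(-48 + 16\right)\right)^{2} \left(- \frac{1}{11313}\right) = \left(-5 - 32\right)^{2} \left(- \frac{1}{11313}\right) = \left(-37\right)^{2} \left(- \frac{1}{11313}\right) = 1369 \left(- \frac{1}{11313}\right) = - \frac{1369}{11313}$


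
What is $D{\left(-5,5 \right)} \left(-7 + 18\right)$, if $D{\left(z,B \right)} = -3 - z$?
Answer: $22$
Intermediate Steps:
$D{\left(-5,5 \right)} \left(-7 + 18\right) = \left(-3 - -5\right) \left(-7 + 18\right) = \left(-3 + 5\right) 11 = 2 \cdot 11 = 22$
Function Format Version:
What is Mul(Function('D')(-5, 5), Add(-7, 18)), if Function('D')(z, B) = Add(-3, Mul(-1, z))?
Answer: 22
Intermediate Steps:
Mul(Function('D')(-5, 5), Add(-7, 18)) = Mul(Add(-3, Mul(-1, -5)), Add(-7, 18)) = Mul(Add(-3, 5), 11) = Mul(2, 11) = 22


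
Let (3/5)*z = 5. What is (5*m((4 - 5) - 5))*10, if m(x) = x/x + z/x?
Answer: -175/9 ≈ -19.444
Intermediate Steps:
z = 25/3 (z = (5/3)*5 = 25/3 ≈ 8.3333)
m(x) = 1 + 25/(3*x) (m(x) = x/x + 25/(3*x) = 1 + 25/(3*x))
(5*m((4 - 5) - 5))*10 = (5*((25/3 + ((4 - 5) - 5))/((4 - 5) - 5)))*10 = (5*((25/3 + (-1 - 5))/(-1 - 5)))*10 = (5*((25/3 - 6)/(-6)))*10 = (5*(-1/6*7/3))*10 = (5*(-7/18))*10 = -35/18*10 = -175/9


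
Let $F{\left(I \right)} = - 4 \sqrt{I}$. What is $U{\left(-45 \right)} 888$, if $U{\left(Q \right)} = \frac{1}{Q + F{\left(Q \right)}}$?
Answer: $- \frac{888}{61} + \frac{1184 i \sqrt{5}}{305} \approx -14.557 + 8.6803 i$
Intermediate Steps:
$U{\left(Q \right)} = \frac{1}{Q - 4 \sqrt{Q}}$
$U{\left(-45 \right)} 888 = \frac{1}{-45 - 4 \sqrt{-45}} \cdot 888 = \frac{1}{-45 - 4 \cdot 3 i \sqrt{5}} \cdot 888 = \frac{1}{-45 - 12 i \sqrt{5}} \cdot 888 = \frac{888}{-45 - 12 i \sqrt{5}}$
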